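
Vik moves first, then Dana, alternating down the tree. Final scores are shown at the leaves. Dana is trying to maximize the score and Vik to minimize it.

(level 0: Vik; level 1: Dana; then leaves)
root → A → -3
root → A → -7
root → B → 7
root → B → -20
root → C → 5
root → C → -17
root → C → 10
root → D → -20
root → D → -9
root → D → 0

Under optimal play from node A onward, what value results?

A (Dana): max(-3, -7) = -3

-3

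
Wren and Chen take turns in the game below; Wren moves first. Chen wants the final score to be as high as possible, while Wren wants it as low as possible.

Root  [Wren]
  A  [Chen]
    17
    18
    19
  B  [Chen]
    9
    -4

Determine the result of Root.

A (Chen): max(17, 18, 19) = 19
B (Chen): max(9, -4) = 9
Root (Wren): min(19, 9) = 9

9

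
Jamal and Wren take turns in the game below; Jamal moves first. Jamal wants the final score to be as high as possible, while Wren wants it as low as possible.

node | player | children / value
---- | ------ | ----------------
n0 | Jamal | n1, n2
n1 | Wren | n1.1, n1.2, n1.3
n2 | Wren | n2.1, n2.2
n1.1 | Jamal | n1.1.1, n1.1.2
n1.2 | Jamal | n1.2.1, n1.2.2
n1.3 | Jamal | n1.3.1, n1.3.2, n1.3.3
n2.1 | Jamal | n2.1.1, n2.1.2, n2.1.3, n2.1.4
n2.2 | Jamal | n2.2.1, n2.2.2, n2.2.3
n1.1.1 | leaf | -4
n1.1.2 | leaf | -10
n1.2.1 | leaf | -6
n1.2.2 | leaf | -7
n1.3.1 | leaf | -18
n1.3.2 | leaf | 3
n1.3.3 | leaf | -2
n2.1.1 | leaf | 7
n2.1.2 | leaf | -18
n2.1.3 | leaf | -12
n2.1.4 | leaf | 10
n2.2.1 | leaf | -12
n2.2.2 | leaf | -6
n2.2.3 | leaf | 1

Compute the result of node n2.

n2.1 (Jamal): max(7, -18, -12, 10) = 10
n2.2 (Jamal): max(-12, -6, 1) = 1
n2 (Wren): min(10, 1) = 1

1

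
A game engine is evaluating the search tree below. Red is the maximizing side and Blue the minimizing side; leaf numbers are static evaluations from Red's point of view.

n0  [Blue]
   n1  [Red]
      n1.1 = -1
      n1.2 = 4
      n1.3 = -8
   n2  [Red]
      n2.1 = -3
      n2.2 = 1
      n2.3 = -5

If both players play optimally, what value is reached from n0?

n1 (Red): max(-1, 4, -8) = 4
n2 (Red): max(-3, 1, -5) = 1
n0 (Blue): min(4, 1) = 1

1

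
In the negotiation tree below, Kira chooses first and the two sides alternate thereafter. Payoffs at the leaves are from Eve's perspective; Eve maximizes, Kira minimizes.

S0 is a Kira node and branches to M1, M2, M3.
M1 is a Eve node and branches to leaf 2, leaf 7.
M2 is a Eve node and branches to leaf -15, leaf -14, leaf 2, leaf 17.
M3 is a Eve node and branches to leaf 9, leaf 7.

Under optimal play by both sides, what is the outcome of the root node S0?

M1 (Eve): max(2, 7) = 7
M2 (Eve): max(-15, -14, 2, 17) = 17
M3 (Eve): max(9, 7) = 9
S0 (Kira): min(7, 17, 9) = 7

7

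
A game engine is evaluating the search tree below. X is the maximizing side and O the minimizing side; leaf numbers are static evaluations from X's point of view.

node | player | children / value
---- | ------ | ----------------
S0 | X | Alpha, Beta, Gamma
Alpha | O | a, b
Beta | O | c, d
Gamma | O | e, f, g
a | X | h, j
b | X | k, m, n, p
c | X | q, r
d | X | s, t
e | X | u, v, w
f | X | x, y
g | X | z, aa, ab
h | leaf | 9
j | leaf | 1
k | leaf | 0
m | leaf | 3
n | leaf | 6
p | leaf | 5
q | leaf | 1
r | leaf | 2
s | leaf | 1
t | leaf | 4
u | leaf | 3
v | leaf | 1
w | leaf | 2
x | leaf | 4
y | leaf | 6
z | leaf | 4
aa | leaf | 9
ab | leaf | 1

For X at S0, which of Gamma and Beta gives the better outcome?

Gamma

e (X): max(3, 1, 2) = 3
f (X): max(4, 6) = 6
g (X): max(4, 9, 1) = 9
Gamma (O): min(3, 6, 9) = 3
c (X): max(1, 2) = 2
d (X): max(1, 4) = 4
Beta (O): min(2, 4) = 2
X prefers the higher value; Gamma=3, Beta=2. Gamma is better since 3 > 2.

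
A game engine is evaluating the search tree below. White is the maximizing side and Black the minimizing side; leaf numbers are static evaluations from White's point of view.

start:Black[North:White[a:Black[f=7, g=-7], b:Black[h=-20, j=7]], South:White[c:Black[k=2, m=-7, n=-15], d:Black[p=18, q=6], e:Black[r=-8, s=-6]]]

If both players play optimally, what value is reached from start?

-7

a (Black): min(7, -7) = -7
b (Black): min(-20, 7) = -20
North (White): max(-7, -20) = -7
c (Black): min(2, -7, -15) = -15
d (Black): min(18, 6) = 6
e (Black): min(-8, -6) = -8
South (White): max(-15, 6, -8) = 6
start (Black): min(-7, 6) = -7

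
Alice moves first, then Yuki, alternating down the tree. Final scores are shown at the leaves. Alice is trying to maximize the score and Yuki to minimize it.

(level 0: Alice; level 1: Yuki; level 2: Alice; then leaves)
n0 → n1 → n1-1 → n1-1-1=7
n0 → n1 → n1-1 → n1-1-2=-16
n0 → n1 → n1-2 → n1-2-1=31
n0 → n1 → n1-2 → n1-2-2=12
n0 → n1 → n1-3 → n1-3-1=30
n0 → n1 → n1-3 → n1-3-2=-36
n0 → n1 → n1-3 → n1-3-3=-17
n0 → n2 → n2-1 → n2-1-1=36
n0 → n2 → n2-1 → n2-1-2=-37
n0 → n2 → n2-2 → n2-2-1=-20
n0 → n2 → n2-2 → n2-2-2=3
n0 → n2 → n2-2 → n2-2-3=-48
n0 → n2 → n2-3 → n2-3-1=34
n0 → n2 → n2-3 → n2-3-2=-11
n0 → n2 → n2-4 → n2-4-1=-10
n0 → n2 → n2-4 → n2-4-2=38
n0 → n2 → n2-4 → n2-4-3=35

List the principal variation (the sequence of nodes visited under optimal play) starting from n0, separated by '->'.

n1-1 (Alice): max(7, -16) = 7
n1-2 (Alice): max(31, 12) = 31
n1-3 (Alice): max(30, -36, -17) = 30
n1 (Yuki): min(7, 31, 30) = 7
n2-1 (Alice): max(36, -37) = 36
n2-2 (Alice): max(-20, 3, -48) = 3
n2-3 (Alice): max(34, -11) = 34
n2-4 (Alice): max(-10, 38, 35) = 38
n2 (Yuki): min(36, 3, 34, 38) = 3
n0 (Alice): max(7, 3) = 7
At n0, Alice picks n1 (highest: 7).
At n1, Yuki picks n1-1 (lowest: 7).
At n1-1, Alice picks n1-1-1 (highest: 7).
Terminal value 7.

n0 -> n1 -> n1-1 -> n1-1-1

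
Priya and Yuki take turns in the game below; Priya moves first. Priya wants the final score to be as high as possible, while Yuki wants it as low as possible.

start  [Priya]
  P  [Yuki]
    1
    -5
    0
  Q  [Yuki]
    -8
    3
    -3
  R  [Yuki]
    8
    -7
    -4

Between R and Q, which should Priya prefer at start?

R

R (Yuki): min(8, -7, -4) = -7
Q (Yuki): min(-8, 3, -3) = -8
Priya prefers the higher value; R=-7, Q=-8. R is better since -7 > -8.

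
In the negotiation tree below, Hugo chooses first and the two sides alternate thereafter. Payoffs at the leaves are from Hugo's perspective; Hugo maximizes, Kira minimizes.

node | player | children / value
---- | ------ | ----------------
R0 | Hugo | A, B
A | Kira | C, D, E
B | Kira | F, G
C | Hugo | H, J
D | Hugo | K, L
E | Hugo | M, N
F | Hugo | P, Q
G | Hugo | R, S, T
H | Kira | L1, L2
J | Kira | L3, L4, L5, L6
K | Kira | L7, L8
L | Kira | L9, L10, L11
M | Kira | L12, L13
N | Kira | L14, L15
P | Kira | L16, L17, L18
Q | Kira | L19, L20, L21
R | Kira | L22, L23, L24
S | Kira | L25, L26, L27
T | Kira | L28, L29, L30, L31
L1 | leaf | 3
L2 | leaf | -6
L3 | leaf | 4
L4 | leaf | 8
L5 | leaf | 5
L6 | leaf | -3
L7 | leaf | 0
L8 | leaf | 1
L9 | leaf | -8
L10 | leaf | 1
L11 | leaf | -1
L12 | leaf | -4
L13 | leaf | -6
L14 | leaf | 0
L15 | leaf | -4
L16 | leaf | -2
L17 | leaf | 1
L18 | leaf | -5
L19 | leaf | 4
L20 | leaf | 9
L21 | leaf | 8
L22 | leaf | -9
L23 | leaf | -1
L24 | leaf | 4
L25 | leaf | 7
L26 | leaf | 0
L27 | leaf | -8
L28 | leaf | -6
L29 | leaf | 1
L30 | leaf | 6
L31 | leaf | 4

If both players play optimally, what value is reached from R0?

H (Kira): min(3, -6) = -6
J (Kira): min(4, 8, 5, -3) = -3
C (Hugo): max(-6, -3) = -3
K (Kira): min(0, 1) = 0
L (Kira): min(-8, 1, -1) = -8
D (Hugo): max(0, -8) = 0
M (Kira): min(-4, -6) = -6
N (Kira): min(0, -4) = -4
E (Hugo): max(-6, -4) = -4
A (Kira): min(-3, 0, -4) = -4
P (Kira): min(-2, 1, -5) = -5
Q (Kira): min(4, 9, 8) = 4
F (Hugo): max(-5, 4) = 4
R (Kira): min(-9, -1, 4) = -9
S (Kira): min(7, 0, -8) = -8
T (Kira): min(-6, 1, 6, 4) = -6
G (Hugo): max(-9, -8, -6) = -6
B (Kira): min(4, -6) = -6
R0 (Hugo): max(-4, -6) = -4

-4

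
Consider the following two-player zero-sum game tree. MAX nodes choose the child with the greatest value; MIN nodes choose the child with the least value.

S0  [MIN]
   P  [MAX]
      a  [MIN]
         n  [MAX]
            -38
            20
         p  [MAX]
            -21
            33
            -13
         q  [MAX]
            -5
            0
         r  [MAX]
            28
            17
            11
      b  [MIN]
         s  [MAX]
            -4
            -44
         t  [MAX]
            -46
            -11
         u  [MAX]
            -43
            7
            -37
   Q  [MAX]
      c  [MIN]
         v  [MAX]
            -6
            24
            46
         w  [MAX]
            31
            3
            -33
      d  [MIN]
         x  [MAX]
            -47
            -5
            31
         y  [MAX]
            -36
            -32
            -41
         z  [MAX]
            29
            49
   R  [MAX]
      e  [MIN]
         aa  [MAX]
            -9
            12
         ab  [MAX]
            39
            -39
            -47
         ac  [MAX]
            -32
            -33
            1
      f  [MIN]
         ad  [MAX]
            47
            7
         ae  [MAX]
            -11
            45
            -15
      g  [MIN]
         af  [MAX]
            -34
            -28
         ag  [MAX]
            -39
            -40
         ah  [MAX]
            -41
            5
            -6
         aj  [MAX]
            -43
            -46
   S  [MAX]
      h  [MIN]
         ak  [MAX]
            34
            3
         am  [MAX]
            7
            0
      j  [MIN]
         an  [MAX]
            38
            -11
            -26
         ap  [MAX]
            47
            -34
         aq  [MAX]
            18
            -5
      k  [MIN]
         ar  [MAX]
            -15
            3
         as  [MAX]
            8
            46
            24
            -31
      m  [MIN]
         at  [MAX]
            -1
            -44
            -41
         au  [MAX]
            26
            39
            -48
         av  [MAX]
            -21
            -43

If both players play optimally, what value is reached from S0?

n (MAX): max(-38, 20) = 20
p (MAX): max(-21, 33, -13) = 33
q (MAX): max(-5, 0) = 0
r (MAX): max(28, 17, 11) = 28
a (MIN): min(20, 33, 0, 28) = 0
s (MAX): max(-4, -44) = -4
t (MAX): max(-46, -11) = -11
u (MAX): max(-43, 7, -37) = 7
b (MIN): min(-4, -11, 7) = -11
P (MAX): max(0, -11) = 0
v (MAX): max(-6, 24, 46) = 46
w (MAX): max(31, 3, -33) = 31
c (MIN): min(46, 31) = 31
x (MAX): max(-47, -5, 31) = 31
y (MAX): max(-36, -32, -41) = -32
z (MAX): max(29, 49) = 49
d (MIN): min(31, -32, 49) = -32
Q (MAX): max(31, -32) = 31
aa (MAX): max(-9, 12) = 12
ab (MAX): max(39, -39, -47) = 39
ac (MAX): max(-32, -33, 1) = 1
e (MIN): min(12, 39, 1) = 1
ad (MAX): max(47, 7) = 47
ae (MAX): max(-11, 45, -15) = 45
f (MIN): min(47, 45) = 45
af (MAX): max(-34, -28) = -28
ag (MAX): max(-39, -40) = -39
ah (MAX): max(-41, 5, -6) = 5
aj (MAX): max(-43, -46) = -43
g (MIN): min(-28, -39, 5, -43) = -43
R (MAX): max(1, 45, -43) = 45
ak (MAX): max(34, 3) = 34
am (MAX): max(7, 0) = 7
h (MIN): min(34, 7) = 7
an (MAX): max(38, -11, -26) = 38
ap (MAX): max(47, -34) = 47
aq (MAX): max(18, -5) = 18
j (MIN): min(38, 47, 18) = 18
ar (MAX): max(-15, 3) = 3
as (MAX): max(8, 46, 24, -31) = 46
k (MIN): min(3, 46) = 3
at (MAX): max(-1, -44, -41) = -1
au (MAX): max(26, 39, -48) = 39
av (MAX): max(-21, -43) = -21
m (MIN): min(-1, 39, -21) = -21
S (MAX): max(7, 18, 3, -21) = 18
S0 (MIN): min(0, 31, 45, 18) = 0

0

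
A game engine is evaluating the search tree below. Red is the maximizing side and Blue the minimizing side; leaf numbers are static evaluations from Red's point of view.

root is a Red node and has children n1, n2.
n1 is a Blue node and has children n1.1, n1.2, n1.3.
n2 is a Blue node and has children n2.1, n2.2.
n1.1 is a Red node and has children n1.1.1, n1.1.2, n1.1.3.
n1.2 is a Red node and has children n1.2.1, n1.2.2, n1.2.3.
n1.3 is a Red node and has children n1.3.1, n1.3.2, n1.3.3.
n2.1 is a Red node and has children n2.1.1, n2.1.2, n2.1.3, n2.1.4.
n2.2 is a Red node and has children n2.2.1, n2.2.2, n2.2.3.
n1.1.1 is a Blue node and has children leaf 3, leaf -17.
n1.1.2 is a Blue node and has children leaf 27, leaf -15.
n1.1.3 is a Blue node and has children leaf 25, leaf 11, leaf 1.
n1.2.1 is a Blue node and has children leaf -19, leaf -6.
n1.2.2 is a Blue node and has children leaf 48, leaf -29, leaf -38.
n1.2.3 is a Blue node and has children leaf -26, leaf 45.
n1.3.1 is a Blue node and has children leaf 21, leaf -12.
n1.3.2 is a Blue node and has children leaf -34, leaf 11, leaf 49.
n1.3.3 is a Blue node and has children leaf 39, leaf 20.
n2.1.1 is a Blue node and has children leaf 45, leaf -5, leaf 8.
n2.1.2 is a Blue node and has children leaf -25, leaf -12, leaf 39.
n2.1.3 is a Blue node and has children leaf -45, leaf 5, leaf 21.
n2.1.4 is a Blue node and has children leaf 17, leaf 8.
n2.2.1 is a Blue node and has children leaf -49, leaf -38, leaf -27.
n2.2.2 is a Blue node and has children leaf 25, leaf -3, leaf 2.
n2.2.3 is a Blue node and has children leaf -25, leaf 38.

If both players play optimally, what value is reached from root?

n1.1.1 (Blue): min(3, -17) = -17
n1.1.2 (Blue): min(27, -15) = -15
n1.1.3 (Blue): min(25, 11, 1) = 1
n1.1 (Red): max(-17, -15, 1) = 1
n1.2.1 (Blue): min(-19, -6) = -19
n1.2.2 (Blue): min(48, -29, -38) = -38
n1.2.3 (Blue): min(-26, 45) = -26
n1.2 (Red): max(-19, -38, -26) = -19
n1.3.1 (Blue): min(21, -12) = -12
n1.3.2 (Blue): min(-34, 11, 49) = -34
n1.3.3 (Blue): min(39, 20) = 20
n1.3 (Red): max(-12, -34, 20) = 20
n1 (Blue): min(1, -19, 20) = -19
n2.1.1 (Blue): min(45, -5, 8) = -5
n2.1.2 (Blue): min(-25, -12, 39) = -25
n2.1.3 (Blue): min(-45, 5, 21) = -45
n2.1.4 (Blue): min(17, 8) = 8
n2.1 (Red): max(-5, -25, -45, 8) = 8
n2.2.1 (Blue): min(-49, -38, -27) = -49
n2.2.2 (Blue): min(25, -3, 2) = -3
n2.2.3 (Blue): min(-25, 38) = -25
n2.2 (Red): max(-49, -3, -25) = -3
n2 (Blue): min(8, -3) = -3
root (Red): max(-19, -3) = -3

-3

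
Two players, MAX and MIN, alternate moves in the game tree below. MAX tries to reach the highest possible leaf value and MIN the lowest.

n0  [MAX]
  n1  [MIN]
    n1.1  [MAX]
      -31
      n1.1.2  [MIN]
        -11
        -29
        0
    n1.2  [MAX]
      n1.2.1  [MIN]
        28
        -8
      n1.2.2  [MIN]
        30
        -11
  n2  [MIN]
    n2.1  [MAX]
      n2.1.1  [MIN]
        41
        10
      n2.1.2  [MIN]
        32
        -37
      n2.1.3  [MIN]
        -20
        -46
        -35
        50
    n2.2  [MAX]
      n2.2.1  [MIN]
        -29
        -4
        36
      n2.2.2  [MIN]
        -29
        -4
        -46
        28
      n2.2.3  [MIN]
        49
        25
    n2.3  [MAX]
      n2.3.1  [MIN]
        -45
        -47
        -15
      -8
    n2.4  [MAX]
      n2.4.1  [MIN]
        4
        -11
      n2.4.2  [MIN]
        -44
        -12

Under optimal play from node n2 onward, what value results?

-11

n2.1.1 (MIN): min(41, 10) = 10
n2.1.2 (MIN): min(32, -37) = -37
n2.1.3 (MIN): min(-20, -46, -35, 50) = -46
n2.1 (MAX): max(10, -37, -46) = 10
n2.2.1 (MIN): min(-29, -4, 36) = -29
n2.2.2 (MIN): min(-29, -4, -46, 28) = -46
n2.2.3 (MIN): min(49, 25) = 25
n2.2 (MAX): max(-29, -46, 25) = 25
n2.3.1 (MIN): min(-45, -47, -15) = -47
n2.3 (MAX): max(-47, -8) = -8
n2.4.1 (MIN): min(4, -11) = -11
n2.4.2 (MIN): min(-44, -12) = -44
n2.4 (MAX): max(-11, -44) = -11
n2 (MIN): min(10, 25, -8, -11) = -11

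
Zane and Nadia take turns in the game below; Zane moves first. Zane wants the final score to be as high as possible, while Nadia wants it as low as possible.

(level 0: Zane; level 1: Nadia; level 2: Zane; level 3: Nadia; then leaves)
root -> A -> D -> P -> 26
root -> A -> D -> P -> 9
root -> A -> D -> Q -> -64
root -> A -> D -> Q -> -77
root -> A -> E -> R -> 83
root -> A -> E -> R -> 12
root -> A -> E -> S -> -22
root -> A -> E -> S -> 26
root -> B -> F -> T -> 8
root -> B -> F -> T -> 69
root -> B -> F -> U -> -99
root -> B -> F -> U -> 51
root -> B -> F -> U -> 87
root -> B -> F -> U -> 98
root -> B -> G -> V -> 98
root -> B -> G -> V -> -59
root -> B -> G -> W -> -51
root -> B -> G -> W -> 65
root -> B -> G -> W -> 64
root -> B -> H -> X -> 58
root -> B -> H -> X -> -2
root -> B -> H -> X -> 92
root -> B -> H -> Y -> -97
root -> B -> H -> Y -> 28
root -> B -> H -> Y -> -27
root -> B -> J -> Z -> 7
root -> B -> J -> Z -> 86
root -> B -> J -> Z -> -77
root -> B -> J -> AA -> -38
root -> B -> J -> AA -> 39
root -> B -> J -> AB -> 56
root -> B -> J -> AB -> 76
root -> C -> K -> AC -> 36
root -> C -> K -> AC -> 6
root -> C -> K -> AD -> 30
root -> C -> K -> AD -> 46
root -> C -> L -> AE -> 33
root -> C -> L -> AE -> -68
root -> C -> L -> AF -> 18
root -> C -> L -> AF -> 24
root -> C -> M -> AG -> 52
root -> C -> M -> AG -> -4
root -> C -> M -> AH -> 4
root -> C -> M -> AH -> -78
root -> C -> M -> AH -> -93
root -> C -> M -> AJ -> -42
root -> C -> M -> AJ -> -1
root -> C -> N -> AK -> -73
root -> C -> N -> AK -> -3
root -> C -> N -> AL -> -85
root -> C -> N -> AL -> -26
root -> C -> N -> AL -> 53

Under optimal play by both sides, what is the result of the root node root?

9

P (Nadia): min(26, 9) = 9
Q (Nadia): min(-64, -77) = -77
D (Zane): max(9, -77) = 9
R (Nadia): min(83, 12) = 12
S (Nadia): min(-22, 26) = -22
E (Zane): max(12, -22) = 12
A (Nadia): min(9, 12) = 9
T (Nadia): min(8, 69) = 8
U (Nadia): min(-99, 51, 87, 98) = -99
F (Zane): max(8, -99) = 8
V (Nadia): min(98, -59) = -59
W (Nadia): min(-51, 65, 64) = -51
G (Zane): max(-59, -51) = -51
X (Nadia): min(58, -2, 92) = -2
Y (Nadia): min(-97, 28, -27) = -97
H (Zane): max(-2, -97) = -2
Z (Nadia): min(7, 86, -77) = -77
AA (Nadia): min(-38, 39) = -38
AB (Nadia): min(56, 76) = 56
J (Zane): max(-77, -38, 56) = 56
B (Nadia): min(8, -51, -2, 56) = -51
AC (Nadia): min(36, 6) = 6
AD (Nadia): min(30, 46) = 30
K (Zane): max(6, 30) = 30
AE (Nadia): min(33, -68) = -68
AF (Nadia): min(18, 24) = 18
L (Zane): max(-68, 18) = 18
AG (Nadia): min(52, -4) = -4
AH (Nadia): min(4, -78, -93) = -93
AJ (Nadia): min(-42, -1) = -42
M (Zane): max(-4, -93, -42) = -4
AK (Nadia): min(-73, -3) = -73
AL (Nadia): min(-85, -26, 53) = -85
N (Zane): max(-73, -85) = -73
C (Nadia): min(30, 18, -4, -73) = -73
root (Zane): max(9, -51, -73) = 9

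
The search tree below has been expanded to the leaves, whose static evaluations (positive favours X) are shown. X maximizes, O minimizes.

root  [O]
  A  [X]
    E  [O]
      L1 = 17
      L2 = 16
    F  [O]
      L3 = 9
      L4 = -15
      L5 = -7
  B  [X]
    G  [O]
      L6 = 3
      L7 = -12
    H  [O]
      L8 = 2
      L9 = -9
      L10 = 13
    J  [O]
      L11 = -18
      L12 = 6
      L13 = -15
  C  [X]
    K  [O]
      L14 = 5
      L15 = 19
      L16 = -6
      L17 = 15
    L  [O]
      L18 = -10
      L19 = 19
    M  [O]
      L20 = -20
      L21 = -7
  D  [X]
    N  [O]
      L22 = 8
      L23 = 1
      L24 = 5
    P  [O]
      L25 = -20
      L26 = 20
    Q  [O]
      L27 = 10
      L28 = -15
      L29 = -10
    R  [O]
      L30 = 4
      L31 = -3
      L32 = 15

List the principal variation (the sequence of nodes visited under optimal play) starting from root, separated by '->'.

root -> B -> H -> L9

E (O): min(17, 16) = 16
F (O): min(9, -15, -7) = -15
A (X): max(16, -15) = 16
G (O): min(3, -12) = -12
H (O): min(2, -9, 13) = -9
J (O): min(-18, 6, -15) = -18
B (X): max(-12, -9, -18) = -9
K (O): min(5, 19, -6, 15) = -6
L (O): min(-10, 19) = -10
M (O): min(-20, -7) = -20
C (X): max(-6, -10, -20) = -6
N (O): min(8, 1, 5) = 1
P (O): min(-20, 20) = -20
Q (O): min(10, -15, -10) = -15
R (O): min(4, -3, 15) = -3
D (X): max(1, -20, -15, -3) = 1
root (O): min(16, -9, -6, 1) = -9
At root, O picks B (lowest: -9).
At B, X picks H (highest: -9).
At H, O picks L9 (lowest: -9).
Terminal value -9.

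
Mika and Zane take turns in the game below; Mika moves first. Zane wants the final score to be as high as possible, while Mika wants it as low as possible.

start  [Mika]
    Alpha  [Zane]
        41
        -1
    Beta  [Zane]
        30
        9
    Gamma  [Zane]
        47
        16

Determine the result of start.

Alpha (Zane): max(41, -1) = 41
Beta (Zane): max(30, 9) = 30
Gamma (Zane): max(47, 16) = 47
start (Mika): min(41, 30, 47) = 30

30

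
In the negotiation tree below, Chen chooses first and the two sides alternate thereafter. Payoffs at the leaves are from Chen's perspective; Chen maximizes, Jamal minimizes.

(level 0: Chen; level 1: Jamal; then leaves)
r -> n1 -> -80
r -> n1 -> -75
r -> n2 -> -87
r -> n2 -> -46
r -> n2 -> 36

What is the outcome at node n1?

-80

n1 (Jamal): min(-80, -75) = -80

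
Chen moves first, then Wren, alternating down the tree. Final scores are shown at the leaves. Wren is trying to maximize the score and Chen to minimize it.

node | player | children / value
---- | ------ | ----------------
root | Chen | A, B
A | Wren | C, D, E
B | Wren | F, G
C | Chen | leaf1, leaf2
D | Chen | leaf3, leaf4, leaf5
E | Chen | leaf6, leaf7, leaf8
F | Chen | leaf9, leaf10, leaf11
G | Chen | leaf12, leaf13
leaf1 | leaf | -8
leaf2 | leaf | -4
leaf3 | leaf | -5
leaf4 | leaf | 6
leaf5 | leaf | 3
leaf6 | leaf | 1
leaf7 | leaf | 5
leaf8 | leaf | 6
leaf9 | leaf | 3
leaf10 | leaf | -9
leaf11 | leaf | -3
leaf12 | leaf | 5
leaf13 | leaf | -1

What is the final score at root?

C (Chen): min(-8, -4) = -8
D (Chen): min(-5, 6, 3) = -5
E (Chen): min(1, 5, 6) = 1
A (Wren): max(-8, -5, 1) = 1
F (Chen): min(3, -9, -3) = -9
G (Chen): min(5, -1) = -1
B (Wren): max(-9, -1) = -1
root (Chen): min(1, -1) = -1

-1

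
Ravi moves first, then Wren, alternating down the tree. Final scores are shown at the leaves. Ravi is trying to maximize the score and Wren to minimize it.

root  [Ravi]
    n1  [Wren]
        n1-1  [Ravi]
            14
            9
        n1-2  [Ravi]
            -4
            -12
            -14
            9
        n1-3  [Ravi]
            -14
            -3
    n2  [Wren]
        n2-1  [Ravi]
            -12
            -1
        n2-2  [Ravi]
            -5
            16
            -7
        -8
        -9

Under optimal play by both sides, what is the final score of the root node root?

n1-1 (Ravi): max(14, 9) = 14
n1-2 (Ravi): max(-4, -12, -14, 9) = 9
n1-3 (Ravi): max(-14, -3) = -3
n1 (Wren): min(14, 9, -3) = -3
n2-1 (Ravi): max(-12, -1) = -1
n2-2 (Ravi): max(-5, 16, -7) = 16
n2 (Wren): min(-1, 16, -8, -9) = -9
root (Ravi): max(-3, -9) = -3

-3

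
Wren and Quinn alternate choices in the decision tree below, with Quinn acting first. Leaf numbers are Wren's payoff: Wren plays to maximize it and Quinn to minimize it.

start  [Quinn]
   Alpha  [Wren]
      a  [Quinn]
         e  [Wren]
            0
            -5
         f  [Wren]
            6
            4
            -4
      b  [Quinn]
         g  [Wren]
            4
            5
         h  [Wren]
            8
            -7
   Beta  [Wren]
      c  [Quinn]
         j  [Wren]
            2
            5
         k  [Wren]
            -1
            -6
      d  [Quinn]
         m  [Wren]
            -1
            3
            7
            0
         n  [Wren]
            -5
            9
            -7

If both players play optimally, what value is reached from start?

5

e (Wren): max(0, -5) = 0
f (Wren): max(6, 4, -4) = 6
a (Quinn): min(0, 6) = 0
g (Wren): max(4, 5) = 5
h (Wren): max(8, -7) = 8
b (Quinn): min(5, 8) = 5
Alpha (Wren): max(0, 5) = 5
j (Wren): max(2, 5) = 5
k (Wren): max(-1, -6) = -1
c (Quinn): min(5, -1) = -1
m (Wren): max(-1, 3, 7, 0) = 7
n (Wren): max(-5, 9, -7) = 9
d (Quinn): min(7, 9) = 7
Beta (Wren): max(-1, 7) = 7
start (Quinn): min(5, 7) = 5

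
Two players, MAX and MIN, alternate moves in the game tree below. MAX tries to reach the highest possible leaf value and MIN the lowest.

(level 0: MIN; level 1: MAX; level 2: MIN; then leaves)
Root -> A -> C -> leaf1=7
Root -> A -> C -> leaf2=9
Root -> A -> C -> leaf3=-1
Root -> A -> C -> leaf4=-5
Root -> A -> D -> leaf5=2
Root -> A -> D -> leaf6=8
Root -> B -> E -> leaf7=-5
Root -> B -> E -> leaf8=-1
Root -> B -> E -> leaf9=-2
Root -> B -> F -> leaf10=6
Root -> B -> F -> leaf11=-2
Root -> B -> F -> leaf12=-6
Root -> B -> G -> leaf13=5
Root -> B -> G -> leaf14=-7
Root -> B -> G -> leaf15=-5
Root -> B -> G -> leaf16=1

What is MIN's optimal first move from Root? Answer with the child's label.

C (MIN): min(7, 9, -1, -5) = -5
D (MIN): min(2, 8) = 2
A (MAX): max(-5, 2) = 2
E (MIN): min(-5, -1, -2) = -5
F (MIN): min(6, -2, -6) = -6
G (MIN): min(5, -7, -5, 1) = -7
B (MAX): max(-5, -6, -7) = -5
Root (MIN): min(2, -5) = -5
MIN at Root wants the lowest of {A=2, B=-5}, so chooses B.

B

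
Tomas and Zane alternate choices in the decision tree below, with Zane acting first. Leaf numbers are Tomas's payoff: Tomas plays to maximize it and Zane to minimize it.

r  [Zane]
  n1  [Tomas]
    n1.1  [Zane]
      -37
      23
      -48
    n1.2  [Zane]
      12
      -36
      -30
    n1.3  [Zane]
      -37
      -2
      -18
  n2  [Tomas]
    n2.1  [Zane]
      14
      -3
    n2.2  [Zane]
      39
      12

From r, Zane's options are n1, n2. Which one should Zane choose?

n1.1 (Zane): min(-37, 23, -48) = -48
n1.2 (Zane): min(12, -36, -30) = -36
n1.3 (Zane): min(-37, -2, -18) = -37
n1 (Tomas): max(-48, -36, -37) = -36
n2.1 (Zane): min(14, -3) = -3
n2.2 (Zane): min(39, 12) = 12
n2 (Tomas): max(-3, 12) = 12
r (Zane): min(-36, 12) = -36
Zane at r wants the lowest of {n1=-36, n2=12}, so chooses n1.

n1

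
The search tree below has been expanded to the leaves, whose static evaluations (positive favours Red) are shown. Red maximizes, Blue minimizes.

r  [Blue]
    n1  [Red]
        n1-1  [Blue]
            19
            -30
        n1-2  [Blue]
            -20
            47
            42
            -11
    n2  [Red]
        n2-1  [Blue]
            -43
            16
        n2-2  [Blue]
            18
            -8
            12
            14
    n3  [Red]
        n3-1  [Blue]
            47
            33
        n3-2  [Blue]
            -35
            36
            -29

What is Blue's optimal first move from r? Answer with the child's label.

n1

n1-1 (Blue): min(19, -30) = -30
n1-2 (Blue): min(-20, 47, 42, -11) = -20
n1 (Red): max(-30, -20) = -20
n2-1 (Blue): min(-43, 16) = -43
n2-2 (Blue): min(18, -8, 12, 14) = -8
n2 (Red): max(-43, -8) = -8
n3-1 (Blue): min(47, 33) = 33
n3-2 (Blue): min(-35, 36, -29) = -35
n3 (Red): max(33, -35) = 33
r (Blue): min(-20, -8, 33) = -20
Blue at r wants the lowest of {n1=-20, n2=-8, n3=33}, so chooses n1.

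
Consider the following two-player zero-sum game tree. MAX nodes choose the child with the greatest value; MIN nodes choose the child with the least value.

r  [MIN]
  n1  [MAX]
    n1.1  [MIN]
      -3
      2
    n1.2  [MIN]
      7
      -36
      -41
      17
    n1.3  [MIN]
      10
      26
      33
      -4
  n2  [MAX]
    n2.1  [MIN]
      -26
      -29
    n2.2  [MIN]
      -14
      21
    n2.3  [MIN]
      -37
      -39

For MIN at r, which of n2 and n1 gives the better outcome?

n2

n2.1 (MIN): min(-26, -29) = -29
n2.2 (MIN): min(-14, 21) = -14
n2.3 (MIN): min(-37, -39) = -39
n2 (MAX): max(-29, -14, -39) = -14
n1.1 (MIN): min(-3, 2) = -3
n1.2 (MIN): min(7, -36, -41, 17) = -41
n1.3 (MIN): min(10, 26, 33, -4) = -4
n1 (MAX): max(-3, -41, -4) = -3
MIN prefers the lower value; n2=-14, n1=-3. n2 is better since -14 < -3.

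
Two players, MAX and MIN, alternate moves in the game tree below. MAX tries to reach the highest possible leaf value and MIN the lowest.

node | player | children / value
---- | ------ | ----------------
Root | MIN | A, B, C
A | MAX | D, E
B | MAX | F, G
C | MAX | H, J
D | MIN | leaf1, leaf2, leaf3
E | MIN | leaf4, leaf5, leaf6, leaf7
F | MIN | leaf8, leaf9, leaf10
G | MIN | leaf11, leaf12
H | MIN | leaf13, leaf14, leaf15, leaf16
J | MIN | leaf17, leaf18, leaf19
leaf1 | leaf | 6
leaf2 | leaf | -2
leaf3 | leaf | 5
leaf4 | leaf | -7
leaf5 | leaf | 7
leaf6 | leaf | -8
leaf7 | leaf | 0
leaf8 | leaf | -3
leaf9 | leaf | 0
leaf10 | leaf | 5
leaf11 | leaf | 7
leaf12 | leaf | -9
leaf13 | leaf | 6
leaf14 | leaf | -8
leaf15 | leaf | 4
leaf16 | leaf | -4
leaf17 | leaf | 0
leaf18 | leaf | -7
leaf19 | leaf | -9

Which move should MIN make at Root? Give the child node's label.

C

D (MIN): min(6, -2, 5) = -2
E (MIN): min(-7, 7, -8, 0) = -8
A (MAX): max(-2, -8) = -2
F (MIN): min(-3, 0, 5) = -3
G (MIN): min(7, -9) = -9
B (MAX): max(-3, -9) = -3
H (MIN): min(6, -8, 4, -4) = -8
J (MIN): min(0, -7, -9) = -9
C (MAX): max(-8, -9) = -8
Root (MIN): min(-2, -3, -8) = -8
MIN at Root wants the lowest of {A=-2, B=-3, C=-8}, so chooses C.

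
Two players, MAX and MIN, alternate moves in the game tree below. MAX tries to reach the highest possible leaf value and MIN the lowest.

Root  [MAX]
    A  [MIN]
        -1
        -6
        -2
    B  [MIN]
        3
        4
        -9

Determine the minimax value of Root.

A (MIN): min(-1, -6, -2) = -6
B (MIN): min(3, 4, -9) = -9
Root (MAX): max(-6, -9) = -6

-6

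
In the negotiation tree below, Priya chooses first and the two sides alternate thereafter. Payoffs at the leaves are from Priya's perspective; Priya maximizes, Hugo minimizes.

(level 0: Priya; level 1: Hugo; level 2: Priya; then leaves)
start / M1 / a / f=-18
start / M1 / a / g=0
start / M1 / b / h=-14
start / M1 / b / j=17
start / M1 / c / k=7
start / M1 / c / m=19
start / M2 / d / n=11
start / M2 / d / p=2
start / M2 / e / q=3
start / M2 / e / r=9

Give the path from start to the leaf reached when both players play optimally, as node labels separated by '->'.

a (Priya): max(-18, 0) = 0
b (Priya): max(-14, 17) = 17
c (Priya): max(7, 19) = 19
M1 (Hugo): min(0, 17, 19) = 0
d (Priya): max(11, 2) = 11
e (Priya): max(3, 9) = 9
M2 (Hugo): min(11, 9) = 9
start (Priya): max(0, 9) = 9
At start, Priya picks M2 (highest: 9).
At M2, Hugo picks e (lowest: 9).
At e, Priya picks r (highest: 9).
Terminal value 9.

start -> M2 -> e -> r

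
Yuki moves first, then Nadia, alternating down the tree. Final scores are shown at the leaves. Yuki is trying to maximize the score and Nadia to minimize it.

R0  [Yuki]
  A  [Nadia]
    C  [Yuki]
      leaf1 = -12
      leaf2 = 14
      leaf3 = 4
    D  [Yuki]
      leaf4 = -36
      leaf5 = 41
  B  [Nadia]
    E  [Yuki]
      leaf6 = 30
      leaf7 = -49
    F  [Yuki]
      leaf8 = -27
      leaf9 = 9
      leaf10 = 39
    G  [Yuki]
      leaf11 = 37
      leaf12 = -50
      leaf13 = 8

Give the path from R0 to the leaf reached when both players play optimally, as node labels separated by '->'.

R0 -> B -> E -> leaf6

C (Yuki): max(-12, 14, 4) = 14
D (Yuki): max(-36, 41) = 41
A (Nadia): min(14, 41) = 14
E (Yuki): max(30, -49) = 30
F (Yuki): max(-27, 9, 39) = 39
G (Yuki): max(37, -50, 8) = 37
B (Nadia): min(30, 39, 37) = 30
R0 (Yuki): max(14, 30) = 30
At R0, Yuki picks B (highest: 30).
At B, Nadia picks E (lowest: 30).
At E, Yuki picks leaf6 (highest: 30).
Terminal value 30.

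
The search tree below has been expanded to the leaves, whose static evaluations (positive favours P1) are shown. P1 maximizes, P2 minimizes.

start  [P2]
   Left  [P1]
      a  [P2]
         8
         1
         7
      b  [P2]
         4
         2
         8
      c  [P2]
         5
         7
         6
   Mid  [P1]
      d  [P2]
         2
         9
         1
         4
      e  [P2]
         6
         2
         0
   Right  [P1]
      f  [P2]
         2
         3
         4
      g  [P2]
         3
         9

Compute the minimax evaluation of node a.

1

a (P2): min(8, 1, 7) = 1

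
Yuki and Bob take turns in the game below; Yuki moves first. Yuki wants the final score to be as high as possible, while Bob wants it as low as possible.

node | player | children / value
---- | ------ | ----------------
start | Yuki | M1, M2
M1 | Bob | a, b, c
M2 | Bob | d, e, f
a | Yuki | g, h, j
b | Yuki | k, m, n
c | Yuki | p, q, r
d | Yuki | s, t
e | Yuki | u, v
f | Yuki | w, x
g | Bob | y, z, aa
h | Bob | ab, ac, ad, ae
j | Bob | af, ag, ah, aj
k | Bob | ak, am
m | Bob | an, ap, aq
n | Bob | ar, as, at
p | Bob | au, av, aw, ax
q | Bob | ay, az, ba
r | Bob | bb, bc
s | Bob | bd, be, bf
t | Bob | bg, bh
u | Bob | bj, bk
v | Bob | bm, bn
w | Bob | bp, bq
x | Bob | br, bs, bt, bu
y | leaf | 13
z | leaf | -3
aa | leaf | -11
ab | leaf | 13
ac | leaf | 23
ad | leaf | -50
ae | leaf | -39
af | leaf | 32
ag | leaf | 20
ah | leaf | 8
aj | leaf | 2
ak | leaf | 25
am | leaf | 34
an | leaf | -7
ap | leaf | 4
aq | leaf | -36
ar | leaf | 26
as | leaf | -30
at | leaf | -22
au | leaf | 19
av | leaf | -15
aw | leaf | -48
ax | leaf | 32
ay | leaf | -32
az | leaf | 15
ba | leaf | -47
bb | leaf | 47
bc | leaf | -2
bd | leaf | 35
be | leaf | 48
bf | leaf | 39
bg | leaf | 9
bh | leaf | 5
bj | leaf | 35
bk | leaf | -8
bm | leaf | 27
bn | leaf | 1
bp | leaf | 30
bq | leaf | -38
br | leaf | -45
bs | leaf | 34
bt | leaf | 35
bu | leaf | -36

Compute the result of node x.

x (Bob): min(-45, 34, 35, -36) = -45

-45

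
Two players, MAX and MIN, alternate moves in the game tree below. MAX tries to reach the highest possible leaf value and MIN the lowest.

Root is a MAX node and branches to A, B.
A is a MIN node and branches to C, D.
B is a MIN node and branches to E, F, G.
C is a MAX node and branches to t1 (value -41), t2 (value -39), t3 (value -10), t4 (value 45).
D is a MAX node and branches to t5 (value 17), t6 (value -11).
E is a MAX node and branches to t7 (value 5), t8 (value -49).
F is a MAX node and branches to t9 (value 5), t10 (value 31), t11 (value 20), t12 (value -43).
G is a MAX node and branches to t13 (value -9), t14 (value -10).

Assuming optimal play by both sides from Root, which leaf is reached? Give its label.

C (MAX): max(-41, -39, -10, 45) = 45
D (MAX): max(17, -11) = 17
A (MIN): min(45, 17) = 17
E (MAX): max(5, -49) = 5
F (MAX): max(5, 31, 20, -43) = 31
G (MAX): max(-9, -10) = -9
B (MIN): min(5, 31, -9) = -9
Root (MAX): max(17, -9) = 17
At Root, MAX picks A (highest: 17).
At A, MIN picks D (lowest: 17).
At D, MAX picks t5 (highest: 17).
Terminal value 17.

t5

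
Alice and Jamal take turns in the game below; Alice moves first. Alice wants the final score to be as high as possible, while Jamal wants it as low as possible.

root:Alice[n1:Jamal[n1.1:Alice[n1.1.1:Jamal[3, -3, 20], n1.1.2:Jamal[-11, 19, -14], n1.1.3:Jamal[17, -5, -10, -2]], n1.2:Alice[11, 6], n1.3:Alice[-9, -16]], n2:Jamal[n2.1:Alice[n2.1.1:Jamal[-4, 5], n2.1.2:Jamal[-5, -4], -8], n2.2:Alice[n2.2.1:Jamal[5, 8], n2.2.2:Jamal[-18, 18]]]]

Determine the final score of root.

-4

n1.1.1 (Jamal): min(3, -3, 20) = -3
n1.1.2 (Jamal): min(-11, 19, -14) = -14
n1.1.3 (Jamal): min(17, -5, -10, -2) = -10
n1.1 (Alice): max(-3, -14, -10) = -3
n1.2 (Alice): max(11, 6) = 11
n1.3 (Alice): max(-9, -16) = -9
n1 (Jamal): min(-3, 11, -9) = -9
n2.1.1 (Jamal): min(-4, 5) = -4
n2.1.2 (Jamal): min(-5, -4) = -5
n2.1 (Alice): max(-4, -5, -8) = -4
n2.2.1 (Jamal): min(5, 8) = 5
n2.2.2 (Jamal): min(-18, 18) = -18
n2.2 (Alice): max(5, -18) = 5
n2 (Jamal): min(-4, 5) = -4
root (Alice): max(-9, -4) = -4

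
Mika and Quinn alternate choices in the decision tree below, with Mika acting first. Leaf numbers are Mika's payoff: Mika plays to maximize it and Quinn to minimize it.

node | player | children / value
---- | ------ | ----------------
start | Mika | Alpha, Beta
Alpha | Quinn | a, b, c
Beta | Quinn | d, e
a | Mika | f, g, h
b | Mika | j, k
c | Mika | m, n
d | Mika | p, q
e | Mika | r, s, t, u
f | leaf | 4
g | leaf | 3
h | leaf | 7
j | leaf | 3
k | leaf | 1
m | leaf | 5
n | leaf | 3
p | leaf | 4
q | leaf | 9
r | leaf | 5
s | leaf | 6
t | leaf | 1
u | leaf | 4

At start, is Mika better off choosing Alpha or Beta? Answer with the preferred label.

a (Mika): max(4, 3, 7) = 7
b (Mika): max(3, 1) = 3
c (Mika): max(5, 3) = 5
Alpha (Quinn): min(7, 3, 5) = 3
d (Mika): max(4, 9) = 9
e (Mika): max(5, 6, 1, 4) = 6
Beta (Quinn): min(9, 6) = 6
Mika prefers the higher value; Alpha=3, Beta=6. Beta is better since 6 > 3.

Beta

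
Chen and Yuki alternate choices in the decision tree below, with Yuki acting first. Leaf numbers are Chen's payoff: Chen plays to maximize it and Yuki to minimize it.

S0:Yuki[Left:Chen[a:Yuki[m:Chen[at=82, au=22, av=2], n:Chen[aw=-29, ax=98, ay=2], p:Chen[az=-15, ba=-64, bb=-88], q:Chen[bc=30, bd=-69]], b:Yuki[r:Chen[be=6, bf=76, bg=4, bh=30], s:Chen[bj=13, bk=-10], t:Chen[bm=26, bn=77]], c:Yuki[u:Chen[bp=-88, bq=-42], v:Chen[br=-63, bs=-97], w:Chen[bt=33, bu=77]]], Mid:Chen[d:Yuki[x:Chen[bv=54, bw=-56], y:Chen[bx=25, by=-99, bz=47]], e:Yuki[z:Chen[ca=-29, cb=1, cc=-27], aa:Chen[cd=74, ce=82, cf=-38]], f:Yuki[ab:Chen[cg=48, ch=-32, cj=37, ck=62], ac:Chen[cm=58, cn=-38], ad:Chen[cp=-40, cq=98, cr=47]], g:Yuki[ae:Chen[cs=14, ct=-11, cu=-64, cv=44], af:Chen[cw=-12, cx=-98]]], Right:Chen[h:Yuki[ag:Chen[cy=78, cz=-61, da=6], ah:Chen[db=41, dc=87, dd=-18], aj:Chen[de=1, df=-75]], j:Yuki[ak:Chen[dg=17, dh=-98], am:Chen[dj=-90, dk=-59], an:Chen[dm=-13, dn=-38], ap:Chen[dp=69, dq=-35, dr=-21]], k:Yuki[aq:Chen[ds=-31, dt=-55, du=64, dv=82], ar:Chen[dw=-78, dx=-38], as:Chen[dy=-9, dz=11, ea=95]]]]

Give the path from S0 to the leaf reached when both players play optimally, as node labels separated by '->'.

S0 -> Right -> h -> aj -> de

m (Chen): max(82, 22, 2) = 82
n (Chen): max(-29, 98, 2) = 98
p (Chen): max(-15, -64, -88) = -15
q (Chen): max(30, -69) = 30
a (Yuki): min(82, 98, -15, 30) = -15
r (Chen): max(6, 76, 4, 30) = 76
s (Chen): max(13, -10) = 13
t (Chen): max(26, 77) = 77
b (Yuki): min(76, 13, 77) = 13
u (Chen): max(-88, -42) = -42
v (Chen): max(-63, -97) = -63
w (Chen): max(33, 77) = 77
c (Yuki): min(-42, -63, 77) = -63
Left (Chen): max(-15, 13, -63) = 13
x (Chen): max(54, -56) = 54
y (Chen): max(25, -99, 47) = 47
d (Yuki): min(54, 47) = 47
z (Chen): max(-29, 1, -27) = 1
aa (Chen): max(74, 82, -38) = 82
e (Yuki): min(1, 82) = 1
ab (Chen): max(48, -32, 37, 62) = 62
ac (Chen): max(58, -38) = 58
ad (Chen): max(-40, 98, 47) = 98
f (Yuki): min(62, 58, 98) = 58
ae (Chen): max(14, -11, -64, 44) = 44
af (Chen): max(-12, -98) = -12
g (Yuki): min(44, -12) = -12
Mid (Chen): max(47, 1, 58, -12) = 58
ag (Chen): max(78, -61, 6) = 78
ah (Chen): max(41, 87, -18) = 87
aj (Chen): max(1, -75) = 1
h (Yuki): min(78, 87, 1) = 1
ak (Chen): max(17, -98) = 17
am (Chen): max(-90, -59) = -59
an (Chen): max(-13, -38) = -13
ap (Chen): max(69, -35, -21) = 69
j (Yuki): min(17, -59, -13, 69) = -59
aq (Chen): max(-31, -55, 64, 82) = 82
ar (Chen): max(-78, -38) = -38
as (Chen): max(-9, 11, 95) = 95
k (Yuki): min(82, -38, 95) = -38
Right (Chen): max(1, -59, -38) = 1
S0 (Yuki): min(13, 58, 1) = 1
At S0, Yuki picks Right (lowest: 1).
At Right, Chen picks h (highest: 1).
At h, Yuki picks aj (lowest: 1).
At aj, Chen picks de (highest: 1).
Terminal value 1.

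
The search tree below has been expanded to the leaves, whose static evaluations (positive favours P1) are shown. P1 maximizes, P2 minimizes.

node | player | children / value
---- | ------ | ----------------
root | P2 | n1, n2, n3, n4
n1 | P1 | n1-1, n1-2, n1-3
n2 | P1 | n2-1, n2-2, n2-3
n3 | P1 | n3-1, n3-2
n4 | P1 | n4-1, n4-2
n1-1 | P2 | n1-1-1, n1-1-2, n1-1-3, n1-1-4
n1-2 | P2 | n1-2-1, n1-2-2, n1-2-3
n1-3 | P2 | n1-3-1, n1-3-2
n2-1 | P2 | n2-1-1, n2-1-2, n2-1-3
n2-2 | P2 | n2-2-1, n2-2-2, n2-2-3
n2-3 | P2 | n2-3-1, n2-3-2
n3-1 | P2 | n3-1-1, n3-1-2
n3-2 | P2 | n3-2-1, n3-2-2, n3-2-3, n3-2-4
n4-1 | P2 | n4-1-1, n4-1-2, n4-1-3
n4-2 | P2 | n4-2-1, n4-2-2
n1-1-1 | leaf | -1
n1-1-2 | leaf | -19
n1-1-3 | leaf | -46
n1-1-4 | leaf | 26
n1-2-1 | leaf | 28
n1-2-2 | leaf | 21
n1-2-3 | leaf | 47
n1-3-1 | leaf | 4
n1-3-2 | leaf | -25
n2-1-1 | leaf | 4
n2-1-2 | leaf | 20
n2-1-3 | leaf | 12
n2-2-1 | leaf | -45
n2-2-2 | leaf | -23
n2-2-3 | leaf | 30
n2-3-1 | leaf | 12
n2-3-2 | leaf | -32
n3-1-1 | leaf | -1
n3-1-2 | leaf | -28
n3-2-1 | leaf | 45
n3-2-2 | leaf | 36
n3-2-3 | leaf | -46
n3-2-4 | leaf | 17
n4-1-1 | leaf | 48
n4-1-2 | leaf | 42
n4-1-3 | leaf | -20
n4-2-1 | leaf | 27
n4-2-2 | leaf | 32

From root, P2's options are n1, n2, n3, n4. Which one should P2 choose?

n3

n1-1 (P2): min(-1, -19, -46, 26) = -46
n1-2 (P2): min(28, 21, 47) = 21
n1-3 (P2): min(4, -25) = -25
n1 (P1): max(-46, 21, -25) = 21
n2-1 (P2): min(4, 20, 12) = 4
n2-2 (P2): min(-45, -23, 30) = -45
n2-3 (P2): min(12, -32) = -32
n2 (P1): max(4, -45, -32) = 4
n3-1 (P2): min(-1, -28) = -28
n3-2 (P2): min(45, 36, -46, 17) = -46
n3 (P1): max(-28, -46) = -28
n4-1 (P2): min(48, 42, -20) = -20
n4-2 (P2): min(27, 32) = 27
n4 (P1): max(-20, 27) = 27
root (P2): min(21, 4, -28, 27) = -28
P2 at root wants the lowest of {n1=21, n2=4, n3=-28, n4=27}, so chooses n3.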